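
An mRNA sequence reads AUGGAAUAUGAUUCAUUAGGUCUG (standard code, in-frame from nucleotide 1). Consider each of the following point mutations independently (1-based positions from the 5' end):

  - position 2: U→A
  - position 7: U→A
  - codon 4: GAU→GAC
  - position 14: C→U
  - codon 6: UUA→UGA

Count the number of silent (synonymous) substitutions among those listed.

1

Codon 1: AUG (Met) → AAG (Lys) — missense.
Codon 3: UAU (Tyr) → AAU (Asn) — missense.
Codon 4: GAU (Asp) → GAC (Asp) — synonymous.
Codon 5: UCA (Ser) → UUA (Leu) — missense.
Codon 6: UUA (Leu) → UGA (Stop) — nonsense.
Synonymous: 1 of 5.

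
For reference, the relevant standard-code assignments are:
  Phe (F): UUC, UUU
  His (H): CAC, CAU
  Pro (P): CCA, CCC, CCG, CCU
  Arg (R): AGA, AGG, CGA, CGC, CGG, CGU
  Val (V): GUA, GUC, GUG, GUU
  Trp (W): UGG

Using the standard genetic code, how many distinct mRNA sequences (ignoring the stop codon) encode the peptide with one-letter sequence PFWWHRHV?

Pro: 4 codons.
Phe: 2 codons.
Trp: 1 codon.
Trp: 1 codon.
His: 2 codons.
Arg: 6 codons.
His: 2 codons.
Val: 4 codons.
4 × 2 × 1 × 1 × 2 × 6 × 2 × 4 = 768.

768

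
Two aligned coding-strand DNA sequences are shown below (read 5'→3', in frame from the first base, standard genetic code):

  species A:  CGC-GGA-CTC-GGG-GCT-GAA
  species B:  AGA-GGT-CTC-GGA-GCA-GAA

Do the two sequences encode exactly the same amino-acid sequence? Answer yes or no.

Codon 1: CGC Arg / AGA Arg — synonymous.
Codon 2: GGA Gly / GGT Gly — synonymous.
Codon 3: CTC Leu / CTC Leu — identical.
Codon 4: GGG Gly / GGA Gly — synonymous.
Codon 5: GCT Ala / GCA Ala — synonymous.
Codon 6: GAA Glu / GAA Glu — identical.
Nonsynonymous differences: 0 → same protein.

yes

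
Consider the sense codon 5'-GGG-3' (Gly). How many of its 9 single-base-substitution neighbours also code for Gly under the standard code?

Position 1: none → 0 synonymous.
Position 2: none → 0 synonymous.
Position 3: GGU, GGC, GGA → 3 synonymous.
Total: 0 + 0 + 3 = 3.

3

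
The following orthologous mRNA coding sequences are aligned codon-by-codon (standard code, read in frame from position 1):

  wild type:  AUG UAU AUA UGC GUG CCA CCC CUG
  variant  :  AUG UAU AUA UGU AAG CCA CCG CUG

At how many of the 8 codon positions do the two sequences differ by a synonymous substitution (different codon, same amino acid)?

Codon 1: AUG Met / AUG Met — identical.
Codon 2: UAU Tyr / UAU Tyr — identical.
Codon 3: AUA Ile / AUA Ile — identical.
Codon 4: UGC Cys / UGU Cys — synonymous.
Codon 5: GUG Val / AAG Lys — nonsynonymous.
Codon 6: CCA Pro / CCA Pro — identical.
Codon 7: CCC Pro / CCG Pro — synonymous.
Codon 8: CUG Leu / CUG Leu — identical.
Synonymous differences: 2.

2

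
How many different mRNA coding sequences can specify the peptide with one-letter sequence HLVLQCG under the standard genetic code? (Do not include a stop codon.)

4608

His: 2 codons.
Leu: 6 codons.
Val: 4 codons.
Leu: 6 codons.
Gln: 2 codons.
Cys: 2 codons.
Gly: 4 codons.
2 × 6 × 4 × 6 × 2 × 2 × 4 = 4608.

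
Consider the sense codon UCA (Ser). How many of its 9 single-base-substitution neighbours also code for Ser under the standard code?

Position 1: none → 0 synonymous.
Position 2: none → 0 synonymous.
Position 3: UCU, UCC, UCG → 3 synonymous.
Total: 0 + 0 + 3 = 3.

3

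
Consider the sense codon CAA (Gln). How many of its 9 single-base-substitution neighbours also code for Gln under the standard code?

1

Position 1: none → 0 synonymous.
Position 2: none → 0 synonymous.
Position 3: CAG → 1 synonymous.
Total: 0 + 0 + 1 = 1.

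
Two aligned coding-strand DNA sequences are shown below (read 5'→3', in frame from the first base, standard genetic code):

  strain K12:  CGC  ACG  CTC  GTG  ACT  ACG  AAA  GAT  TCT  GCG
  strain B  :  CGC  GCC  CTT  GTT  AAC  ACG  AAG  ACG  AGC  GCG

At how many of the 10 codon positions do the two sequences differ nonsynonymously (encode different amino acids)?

3

Codon 1: CGC Arg / CGC Arg — identical.
Codon 2: ACG Thr / GCC Ala — nonsynonymous.
Codon 3: CTC Leu / CTT Leu — synonymous.
Codon 4: GTG Val / GTT Val — synonymous.
Codon 5: ACT Thr / AAC Asn — nonsynonymous.
Codon 6: ACG Thr / ACG Thr — identical.
Codon 7: AAA Lys / AAG Lys — synonymous.
Codon 8: GAT Asp / ACG Thr — nonsynonymous.
Codon 9: TCT Ser / AGC Ser — synonymous.
Codon 10: GCG Ala / GCG Ala — identical.
Nonsynonymous differences: 3.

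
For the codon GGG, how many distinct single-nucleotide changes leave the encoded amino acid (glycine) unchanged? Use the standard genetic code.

3

Position 1: none → 0 synonymous.
Position 2: none → 0 synonymous.
Position 3: GGU, GGC, GGA → 3 synonymous.
Total: 0 + 0 + 3 = 3.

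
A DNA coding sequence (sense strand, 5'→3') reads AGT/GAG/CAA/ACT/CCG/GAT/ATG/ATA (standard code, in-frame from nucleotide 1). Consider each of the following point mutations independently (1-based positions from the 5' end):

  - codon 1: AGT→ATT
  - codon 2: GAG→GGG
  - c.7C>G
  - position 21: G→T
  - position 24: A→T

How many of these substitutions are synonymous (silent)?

1

Codon 1: AGT (Ser) → ATT (Ile) — missense.
Codon 2: GAG (Glu) → GGG (Gly) — missense.
Codon 3: CAA (Gln) → GAA (Glu) — missense.
Codon 7: ATG (Met) → ATT (Ile) — missense.
Codon 8: ATA (Ile) → ATT (Ile) — synonymous.
Synonymous: 1 of 5.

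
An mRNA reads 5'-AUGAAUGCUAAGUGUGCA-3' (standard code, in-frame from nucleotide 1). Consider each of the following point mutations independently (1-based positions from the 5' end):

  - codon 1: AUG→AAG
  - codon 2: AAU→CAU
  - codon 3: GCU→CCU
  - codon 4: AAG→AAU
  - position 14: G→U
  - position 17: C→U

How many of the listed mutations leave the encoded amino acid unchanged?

0

Codon 1: AUG (Met) → AAG (Lys) — missense.
Codon 2: AAU (Asn) → CAU (His) — missense.
Codon 3: GCU (Ala) → CCU (Pro) — missense.
Codon 4: AAG (Lys) → AAU (Asn) — missense.
Codon 5: UGU (Cys) → UUU (Phe) — missense.
Codon 6: GCA (Ala) → GUA (Val) — missense.
Synonymous: 0 of 6.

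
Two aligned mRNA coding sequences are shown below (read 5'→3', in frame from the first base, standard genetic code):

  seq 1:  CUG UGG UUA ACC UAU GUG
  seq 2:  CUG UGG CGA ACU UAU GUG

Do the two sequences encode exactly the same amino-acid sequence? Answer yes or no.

Codon 1: CUG Leu / CUG Leu — identical.
Codon 2: UGG Trp / UGG Trp — identical.
Codon 3: UUA Leu / CGA Arg — nonsynonymous.
Codon 4: ACC Thr / ACU Thr — synonymous.
Codon 5: UAU Tyr / UAU Tyr — identical.
Codon 6: GUG Val / GUG Val — identical.
Nonsynonymous differences: 1 → different protein.

no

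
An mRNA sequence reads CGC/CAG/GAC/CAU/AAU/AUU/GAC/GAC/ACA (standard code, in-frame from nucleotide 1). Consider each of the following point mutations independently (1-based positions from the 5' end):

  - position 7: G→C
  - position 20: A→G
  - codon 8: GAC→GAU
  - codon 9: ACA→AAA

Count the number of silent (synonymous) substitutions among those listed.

1

Codon 3: GAC (Asp) → CAC (His) — missense.
Codon 7: GAC (Asp) → GGC (Gly) — missense.
Codon 8: GAC (Asp) → GAU (Asp) — synonymous.
Codon 9: ACA (Thr) → AAA (Lys) — missense.
Synonymous: 1 of 4.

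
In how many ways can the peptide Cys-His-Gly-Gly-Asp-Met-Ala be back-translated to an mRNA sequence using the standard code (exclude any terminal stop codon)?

Cys: 2 codons.
His: 2 codons.
Gly: 4 codons.
Gly: 4 codons.
Asp: 2 codons.
Met: 1 codon.
Ala: 4 codons.
2 × 2 × 4 × 4 × 2 × 1 × 4 = 512.

512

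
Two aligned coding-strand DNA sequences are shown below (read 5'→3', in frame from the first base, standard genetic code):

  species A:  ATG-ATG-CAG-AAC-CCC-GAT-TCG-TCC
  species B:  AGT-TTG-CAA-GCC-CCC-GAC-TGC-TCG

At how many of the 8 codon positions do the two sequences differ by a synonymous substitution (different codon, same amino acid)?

3

Codon 1: ATG Met / AGT Ser — nonsynonymous.
Codon 2: ATG Met / TTG Leu — nonsynonymous.
Codon 3: CAG Gln / CAA Gln — synonymous.
Codon 4: AAC Asn / GCC Ala — nonsynonymous.
Codon 5: CCC Pro / CCC Pro — identical.
Codon 6: GAT Asp / GAC Asp — synonymous.
Codon 7: TCG Ser / TGC Cys — nonsynonymous.
Codon 8: TCC Ser / TCG Ser — synonymous.
Synonymous differences: 3.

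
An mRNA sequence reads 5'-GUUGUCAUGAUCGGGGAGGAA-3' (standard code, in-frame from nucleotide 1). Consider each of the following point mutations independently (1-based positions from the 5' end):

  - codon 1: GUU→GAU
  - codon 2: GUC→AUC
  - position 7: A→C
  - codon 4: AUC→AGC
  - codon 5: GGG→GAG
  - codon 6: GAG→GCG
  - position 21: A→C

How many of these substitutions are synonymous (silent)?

0

Codon 1: GUU (Val) → GAU (Asp) — missense.
Codon 2: GUC (Val) → AUC (Ile) — missense.
Codon 3: AUG (Met) → CUG (Leu) — missense.
Codon 4: AUC (Ile) → AGC (Ser) — missense.
Codon 5: GGG (Gly) → GAG (Glu) — missense.
Codon 6: GAG (Glu) → GCG (Ala) — missense.
Codon 7: GAA (Glu) → GAC (Asp) — missense.
Synonymous: 0 of 7.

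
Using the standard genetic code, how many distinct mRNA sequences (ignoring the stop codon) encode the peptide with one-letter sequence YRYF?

Tyr: 2 codons.
Arg: 6 codons.
Tyr: 2 codons.
Phe: 2 codons.
2 × 6 × 2 × 2 = 48.

48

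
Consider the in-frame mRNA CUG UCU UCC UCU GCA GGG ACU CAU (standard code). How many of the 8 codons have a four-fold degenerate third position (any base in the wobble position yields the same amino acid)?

7

Codon 1 CUG (Leu): third position 4-fold.
Codon 2 UCU (Ser): third position 4-fold.
Codon 3 UCC (Ser): third position 4-fold.
Codon 4 UCU (Ser): third position 4-fold.
Codon 5 GCA (Ala): third position 4-fold.
Codon 6 GGG (Gly): third position 4-fold.
Codon 7 ACU (Thr): third position 4-fold.
Codon 8 CAU (His): third position 2-fold.
Four-fold degenerate third positions: 7.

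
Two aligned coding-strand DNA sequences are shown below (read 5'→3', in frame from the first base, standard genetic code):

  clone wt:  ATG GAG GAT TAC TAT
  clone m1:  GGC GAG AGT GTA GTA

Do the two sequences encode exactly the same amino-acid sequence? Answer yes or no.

no

Codon 1: ATG Met / GGC Gly — nonsynonymous.
Codon 2: GAG Glu / GAG Glu — identical.
Codon 3: GAT Asp / AGT Ser — nonsynonymous.
Codon 4: TAC Tyr / GTA Val — nonsynonymous.
Codon 5: TAT Tyr / GTA Val — nonsynonymous.
Nonsynonymous differences: 4 → different protein.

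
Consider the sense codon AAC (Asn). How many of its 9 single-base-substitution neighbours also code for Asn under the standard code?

Position 1: none → 0 synonymous.
Position 2: none → 0 synonymous.
Position 3: AAU → 1 synonymous.
Total: 0 + 0 + 1 = 1.

1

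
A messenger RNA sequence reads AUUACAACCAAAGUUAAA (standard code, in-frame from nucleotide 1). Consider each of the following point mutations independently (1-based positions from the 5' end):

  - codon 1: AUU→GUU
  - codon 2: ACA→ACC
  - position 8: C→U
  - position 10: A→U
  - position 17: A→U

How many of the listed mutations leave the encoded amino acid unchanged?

Codon 1: AUU (Ile) → GUU (Val) — missense.
Codon 2: ACA (Thr) → ACC (Thr) — synonymous.
Codon 3: ACC (Thr) → AUC (Ile) — missense.
Codon 4: AAA (Lys) → UAA (Stop) — nonsense.
Codon 6: AAA (Lys) → AUA (Ile) — missense.
Synonymous: 1 of 5.

1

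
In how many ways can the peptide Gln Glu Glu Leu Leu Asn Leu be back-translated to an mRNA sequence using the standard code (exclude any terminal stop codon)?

Gln: 2 codons.
Glu: 2 codons.
Glu: 2 codons.
Leu: 6 codons.
Leu: 6 codons.
Asn: 2 codons.
Leu: 6 codons.
2 × 2 × 2 × 6 × 6 × 2 × 6 = 3456.

3456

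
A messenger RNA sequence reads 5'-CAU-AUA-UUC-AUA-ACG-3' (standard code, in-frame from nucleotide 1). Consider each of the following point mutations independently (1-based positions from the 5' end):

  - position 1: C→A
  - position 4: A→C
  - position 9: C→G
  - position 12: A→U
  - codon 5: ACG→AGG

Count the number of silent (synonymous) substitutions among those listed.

1

Codon 1: CAU (His) → AAU (Asn) — missense.
Codon 2: AUA (Ile) → CUA (Leu) — missense.
Codon 3: UUC (Phe) → UUG (Leu) — missense.
Codon 4: AUA (Ile) → AUU (Ile) — synonymous.
Codon 5: ACG (Thr) → AGG (Arg) — missense.
Synonymous: 1 of 5.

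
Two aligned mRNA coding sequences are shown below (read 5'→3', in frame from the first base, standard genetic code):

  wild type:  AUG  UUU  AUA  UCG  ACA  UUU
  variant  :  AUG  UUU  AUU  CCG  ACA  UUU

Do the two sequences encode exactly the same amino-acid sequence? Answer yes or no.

no

Codon 1: AUG Met / AUG Met — identical.
Codon 2: UUU Phe / UUU Phe — identical.
Codon 3: AUA Ile / AUU Ile — synonymous.
Codon 4: UCG Ser / CCG Pro — nonsynonymous.
Codon 5: ACA Thr / ACA Thr — identical.
Codon 6: UUU Phe / UUU Phe — identical.
Nonsynonymous differences: 1 → different protein.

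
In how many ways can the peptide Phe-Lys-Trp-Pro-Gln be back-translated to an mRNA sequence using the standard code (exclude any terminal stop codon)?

32

Phe: 2 codons.
Lys: 2 codons.
Trp: 1 codon.
Pro: 4 codons.
Gln: 2 codons.
2 × 2 × 1 × 4 × 2 = 32.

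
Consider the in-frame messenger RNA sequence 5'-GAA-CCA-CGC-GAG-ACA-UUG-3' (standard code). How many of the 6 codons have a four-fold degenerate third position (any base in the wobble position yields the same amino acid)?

3

Codon 1 GAA (Glu): third position 2-fold.
Codon 2 CCA (Pro): third position 4-fold.
Codon 3 CGC (Arg): third position 4-fold.
Codon 4 GAG (Glu): third position 2-fold.
Codon 5 ACA (Thr): third position 4-fold.
Codon 6 UUG (Leu): third position 2-fold.
Four-fold degenerate third positions: 3.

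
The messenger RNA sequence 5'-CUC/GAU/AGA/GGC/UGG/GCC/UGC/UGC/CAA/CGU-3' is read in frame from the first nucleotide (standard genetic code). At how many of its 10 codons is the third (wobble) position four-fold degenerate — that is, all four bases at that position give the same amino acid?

Codon 1 CUC (Leu): third position 4-fold.
Codon 2 GAU (Asp): third position 2-fold.
Codon 3 AGA (Arg): third position 2-fold.
Codon 4 GGC (Gly): third position 4-fold.
Codon 5 UGG (Trp): third position 1-fold.
Codon 6 GCC (Ala): third position 4-fold.
Codon 7 UGC (Cys): third position 2-fold.
Codon 8 UGC (Cys): third position 2-fold.
Codon 9 CAA (Gln): third position 2-fold.
Codon 10 CGU (Arg): third position 4-fold.
Four-fold degenerate third positions: 4.

4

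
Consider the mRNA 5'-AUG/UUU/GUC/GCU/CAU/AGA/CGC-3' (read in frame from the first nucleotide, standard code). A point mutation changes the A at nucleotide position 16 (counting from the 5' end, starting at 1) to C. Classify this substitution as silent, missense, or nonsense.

silent

Position 16 falls in codon 6: AGA → Arg.
After the substitution the codon is CGA → Arg.
Both encode Arg, so the change is synonymous.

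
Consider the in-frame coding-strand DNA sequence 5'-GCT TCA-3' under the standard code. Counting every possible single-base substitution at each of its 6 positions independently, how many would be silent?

Codon 1 (GCT, Ala): 3 synonymous substitutions.
Codon 2 (TCA, Ser): 3 synonymous substitutions.
Total: 3 + 3 = 6.

6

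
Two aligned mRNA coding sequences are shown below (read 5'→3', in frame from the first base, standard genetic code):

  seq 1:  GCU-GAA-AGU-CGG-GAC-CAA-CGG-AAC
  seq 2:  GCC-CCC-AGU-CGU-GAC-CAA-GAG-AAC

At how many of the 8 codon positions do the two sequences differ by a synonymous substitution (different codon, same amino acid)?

2

Codon 1: GCU Ala / GCC Ala — synonymous.
Codon 2: GAA Glu / CCC Pro — nonsynonymous.
Codon 3: AGU Ser / AGU Ser — identical.
Codon 4: CGG Arg / CGU Arg — synonymous.
Codon 5: GAC Asp / GAC Asp — identical.
Codon 6: CAA Gln / CAA Gln — identical.
Codon 7: CGG Arg / GAG Glu — nonsynonymous.
Codon 8: AAC Asn / AAC Asn — identical.
Synonymous differences: 2.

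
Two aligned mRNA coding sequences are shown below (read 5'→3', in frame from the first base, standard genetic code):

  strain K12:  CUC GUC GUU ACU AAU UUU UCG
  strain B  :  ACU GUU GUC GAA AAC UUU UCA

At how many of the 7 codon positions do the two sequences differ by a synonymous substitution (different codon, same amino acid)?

Codon 1: CUC Leu / ACU Thr — nonsynonymous.
Codon 2: GUC Val / GUU Val — synonymous.
Codon 3: GUU Val / GUC Val — synonymous.
Codon 4: ACU Thr / GAA Glu — nonsynonymous.
Codon 5: AAU Asn / AAC Asn — synonymous.
Codon 6: UUU Phe / UUU Phe — identical.
Codon 7: UCG Ser / UCA Ser — synonymous.
Synonymous differences: 4.

4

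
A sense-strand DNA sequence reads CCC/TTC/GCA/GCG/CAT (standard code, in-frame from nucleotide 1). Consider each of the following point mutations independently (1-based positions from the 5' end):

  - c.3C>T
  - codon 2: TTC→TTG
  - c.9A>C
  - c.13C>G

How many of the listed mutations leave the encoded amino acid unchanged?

Codon 1: CCC (Pro) → CCT (Pro) — synonymous.
Codon 2: TTC (Phe) → TTG (Leu) — missense.
Codon 3: GCA (Ala) → GCC (Ala) — synonymous.
Codon 5: CAT (His) → GAT (Asp) — missense.
Synonymous: 2 of 4.

2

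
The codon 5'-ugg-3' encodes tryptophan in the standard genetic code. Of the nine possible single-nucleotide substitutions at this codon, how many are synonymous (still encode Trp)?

Position 1: none → 0 synonymous.
Position 2: none → 0 synonymous.
Position 3: none → 0 synonymous.
Total: 0 + 0 + 0 = 0.

0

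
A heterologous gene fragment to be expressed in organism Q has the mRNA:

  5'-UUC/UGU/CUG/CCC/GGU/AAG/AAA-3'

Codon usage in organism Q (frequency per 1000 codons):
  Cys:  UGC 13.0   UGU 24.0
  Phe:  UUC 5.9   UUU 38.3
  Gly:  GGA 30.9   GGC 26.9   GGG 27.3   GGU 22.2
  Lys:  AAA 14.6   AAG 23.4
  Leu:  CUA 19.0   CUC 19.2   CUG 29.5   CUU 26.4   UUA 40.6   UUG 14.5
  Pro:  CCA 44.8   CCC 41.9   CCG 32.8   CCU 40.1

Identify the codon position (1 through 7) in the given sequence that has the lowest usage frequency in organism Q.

1

Codon 1 UUC (Phe): 5.9 per 1000.
Codon 2 UGU (Cys): 24.0 per 1000.
Codon 3 CUG (Leu): 29.5 per 1000.
Codon 4 CCC (Pro): 41.9 per 1000.
Codon 5 GGU (Gly): 22.2 per 1000.
Codon 6 AAG (Lys): 23.4 per 1000.
Codon 7 AAA (Lys): 14.6 per 1000.
Lowest frequency is 5.9 at codon 1.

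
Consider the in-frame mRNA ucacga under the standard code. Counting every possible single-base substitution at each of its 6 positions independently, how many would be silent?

7

Codon 1 (UCA, Ser): 3 synonymous substitutions.
Codon 2 (CGA, Arg): 4 synonymous substitutions.
Total: 3 + 4 = 7.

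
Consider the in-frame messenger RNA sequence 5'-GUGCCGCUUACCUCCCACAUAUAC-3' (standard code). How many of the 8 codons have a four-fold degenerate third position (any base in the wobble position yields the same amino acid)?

5

Codon 1 GUG (Val): third position 4-fold.
Codon 2 CCG (Pro): third position 4-fold.
Codon 3 CUU (Leu): third position 4-fold.
Codon 4 ACC (Thr): third position 4-fold.
Codon 5 UCC (Ser): third position 4-fold.
Codon 6 CAC (His): third position 2-fold.
Codon 7 AUA (Ile): third position 3-fold.
Codon 8 UAC (Tyr): third position 2-fold.
Four-fold degenerate third positions: 5.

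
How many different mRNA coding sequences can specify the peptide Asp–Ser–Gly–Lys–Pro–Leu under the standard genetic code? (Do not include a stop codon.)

2304

Asp: 2 codons.
Ser: 6 codons.
Gly: 4 codons.
Lys: 2 codons.
Pro: 4 codons.
Leu: 6 codons.
2 × 6 × 4 × 2 × 4 × 6 = 2304.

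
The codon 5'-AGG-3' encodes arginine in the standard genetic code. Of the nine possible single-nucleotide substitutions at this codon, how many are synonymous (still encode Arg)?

2

Position 1: CGG → 1 synonymous.
Position 2: none → 0 synonymous.
Position 3: AGA → 1 synonymous.
Total: 1 + 0 + 1 = 2.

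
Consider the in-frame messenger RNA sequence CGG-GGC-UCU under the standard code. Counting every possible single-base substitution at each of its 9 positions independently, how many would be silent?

Codon 1 (CGG, Arg): 4 synonymous substitutions.
Codon 2 (GGC, Gly): 3 synonymous substitutions.
Codon 3 (UCU, Ser): 3 synonymous substitutions.
Total: 4 + 3 + 3 = 10.

10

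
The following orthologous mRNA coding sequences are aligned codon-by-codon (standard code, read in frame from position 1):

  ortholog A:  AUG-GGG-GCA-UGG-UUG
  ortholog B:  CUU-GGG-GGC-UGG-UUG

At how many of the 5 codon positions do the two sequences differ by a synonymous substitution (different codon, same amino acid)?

0

Codon 1: AUG Met / CUU Leu — nonsynonymous.
Codon 2: GGG Gly / GGG Gly — identical.
Codon 3: GCA Ala / GGC Gly — nonsynonymous.
Codon 4: UGG Trp / UGG Trp — identical.
Codon 5: UUG Leu / UUG Leu — identical.
Synonymous differences: 0.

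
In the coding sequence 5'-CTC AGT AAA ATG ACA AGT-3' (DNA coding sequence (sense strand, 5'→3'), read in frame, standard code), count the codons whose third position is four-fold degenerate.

2

Codon 1 CTC (Leu): third position 4-fold.
Codon 2 AGT (Ser): third position 2-fold.
Codon 3 AAA (Lys): third position 2-fold.
Codon 4 ATG (Met): third position 1-fold.
Codon 5 ACA (Thr): third position 4-fold.
Codon 6 AGT (Ser): third position 2-fold.
Four-fold degenerate third positions: 2.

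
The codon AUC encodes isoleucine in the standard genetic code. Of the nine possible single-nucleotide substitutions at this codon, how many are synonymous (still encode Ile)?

Position 1: none → 0 synonymous.
Position 2: none → 0 synonymous.
Position 3: AUU, AUA → 2 synonymous.
Total: 0 + 0 + 2 = 2.

2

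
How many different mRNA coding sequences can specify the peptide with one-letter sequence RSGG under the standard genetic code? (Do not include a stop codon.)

Arg: 6 codons.
Ser: 6 codons.
Gly: 4 codons.
Gly: 4 codons.
6 × 6 × 4 × 4 = 576.

576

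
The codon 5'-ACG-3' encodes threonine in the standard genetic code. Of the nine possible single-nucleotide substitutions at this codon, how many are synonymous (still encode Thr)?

3

Position 1: none → 0 synonymous.
Position 2: none → 0 synonymous.
Position 3: ACT, ACC, ACA → 3 synonymous.
Total: 0 + 0 + 3 = 3.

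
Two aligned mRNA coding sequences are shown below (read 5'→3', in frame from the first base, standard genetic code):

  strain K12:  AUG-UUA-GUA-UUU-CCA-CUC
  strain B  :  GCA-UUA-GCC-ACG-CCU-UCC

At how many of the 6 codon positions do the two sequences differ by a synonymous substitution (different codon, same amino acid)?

Codon 1: AUG Met / GCA Ala — nonsynonymous.
Codon 2: UUA Leu / UUA Leu — identical.
Codon 3: GUA Val / GCC Ala — nonsynonymous.
Codon 4: UUU Phe / ACG Thr — nonsynonymous.
Codon 5: CCA Pro / CCU Pro — synonymous.
Codon 6: CUC Leu / UCC Ser — nonsynonymous.
Synonymous differences: 1.

1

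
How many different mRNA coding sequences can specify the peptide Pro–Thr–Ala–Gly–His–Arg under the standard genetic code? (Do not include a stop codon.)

3072

Pro: 4 codons.
Thr: 4 codons.
Ala: 4 codons.
Gly: 4 codons.
His: 2 codons.
Arg: 6 codons.
4 × 4 × 4 × 4 × 2 × 6 = 3072.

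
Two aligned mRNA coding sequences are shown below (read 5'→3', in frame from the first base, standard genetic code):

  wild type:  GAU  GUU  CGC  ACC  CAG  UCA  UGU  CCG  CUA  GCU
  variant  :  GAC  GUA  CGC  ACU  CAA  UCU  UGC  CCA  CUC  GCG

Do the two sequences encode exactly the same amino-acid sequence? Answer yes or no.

Codon 1: GAU Asp / GAC Asp — synonymous.
Codon 2: GUU Val / GUA Val — synonymous.
Codon 3: CGC Arg / CGC Arg — identical.
Codon 4: ACC Thr / ACU Thr — synonymous.
Codon 5: CAG Gln / CAA Gln — synonymous.
Codon 6: UCA Ser / UCU Ser — synonymous.
Codon 7: UGU Cys / UGC Cys — synonymous.
Codon 8: CCG Pro / CCA Pro — synonymous.
Codon 9: CUA Leu / CUC Leu — synonymous.
Codon 10: GCU Ala / GCG Ala — synonymous.
Nonsynonymous differences: 0 → same protein.

yes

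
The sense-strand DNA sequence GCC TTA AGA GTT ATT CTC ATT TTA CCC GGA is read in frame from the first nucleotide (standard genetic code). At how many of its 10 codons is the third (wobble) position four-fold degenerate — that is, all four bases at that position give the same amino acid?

Codon 1 GCC (Ala): third position 4-fold.
Codon 2 TTA (Leu): third position 2-fold.
Codon 3 AGA (Arg): third position 2-fold.
Codon 4 GTT (Val): third position 4-fold.
Codon 5 ATT (Ile): third position 3-fold.
Codon 6 CTC (Leu): third position 4-fold.
Codon 7 ATT (Ile): third position 3-fold.
Codon 8 TTA (Leu): third position 2-fold.
Codon 9 CCC (Pro): third position 4-fold.
Codon 10 GGA (Gly): third position 4-fold.
Four-fold degenerate third positions: 5.

5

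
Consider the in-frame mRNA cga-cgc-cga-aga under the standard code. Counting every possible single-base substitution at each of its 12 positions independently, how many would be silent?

13

Codon 1 (CGA, Arg): 4 synonymous substitutions.
Codon 2 (CGC, Arg): 3 synonymous substitutions.
Codon 3 (CGA, Arg): 4 synonymous substitutions.
Codon 4 (AGA, Arg): 2 synonymous substitutions.
Total: 4 + 3 + 4 + 2 = 13.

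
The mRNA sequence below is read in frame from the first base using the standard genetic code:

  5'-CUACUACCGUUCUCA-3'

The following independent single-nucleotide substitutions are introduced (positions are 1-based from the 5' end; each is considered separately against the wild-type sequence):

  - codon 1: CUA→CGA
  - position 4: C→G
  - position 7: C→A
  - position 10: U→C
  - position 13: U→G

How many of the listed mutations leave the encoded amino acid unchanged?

0

Codon 1: CUA (Leu) → CGA (Arg) — missense.
Codon 2: CUA (Leu) → GUA (Val) — missense.
Codon 3: CCG (Pro) → ACG (Thr) — missense.
Codon 4: UUC (Phe) → CUC (Leu) — missense.
Codon 5: UCA (Ser) → GCA (Ala) — missense.
Synonymous: 0 of 5.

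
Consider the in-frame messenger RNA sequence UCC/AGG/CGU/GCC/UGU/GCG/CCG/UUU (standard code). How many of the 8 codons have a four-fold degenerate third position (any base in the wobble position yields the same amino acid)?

Codon 1 UCC (Ser): third position 4-fold.
Codon 2 AGG (Arg): third position 2-fold.
Codon 3 CGU (Arg): third position 4-fold.
Codon 4 GCC (Ala): third position 4-fold.
Codon 5 UGU (Cys): third position 2-fold.
Codon 6 GCG (Ala): third position 4-fold.
Codon 7 CCG (Pro): third position 4-fold.
Codon 8 UUU (Phe): third position 2-fold.
Four-fold degenerate third positions: 5.

5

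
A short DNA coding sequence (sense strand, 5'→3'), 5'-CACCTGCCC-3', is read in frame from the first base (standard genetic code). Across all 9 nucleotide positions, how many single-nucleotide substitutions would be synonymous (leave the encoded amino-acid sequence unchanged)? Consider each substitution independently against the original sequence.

8

Codon 1 (CAC, His): 1 synonymous substitution.
Codon 2 (CTG, Leu): 4 synonymous substitutions.
Codon 3 (CCC, Pro): 3 synonymous substitutions.
Total: 1 + 4 + 3 = 8.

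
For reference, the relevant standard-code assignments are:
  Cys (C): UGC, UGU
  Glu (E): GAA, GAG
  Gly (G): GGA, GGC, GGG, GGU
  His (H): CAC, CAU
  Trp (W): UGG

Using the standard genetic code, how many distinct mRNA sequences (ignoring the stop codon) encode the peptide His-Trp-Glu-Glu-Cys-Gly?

His: 2 codons.
Trp: 1 codon.
Glu: 2 codons.
Glu: 2 codons.
Cys: 2 codons.
Gly: 4 codons.
2 × 1 × 2 × 2 × 2 × 4 = 64.

64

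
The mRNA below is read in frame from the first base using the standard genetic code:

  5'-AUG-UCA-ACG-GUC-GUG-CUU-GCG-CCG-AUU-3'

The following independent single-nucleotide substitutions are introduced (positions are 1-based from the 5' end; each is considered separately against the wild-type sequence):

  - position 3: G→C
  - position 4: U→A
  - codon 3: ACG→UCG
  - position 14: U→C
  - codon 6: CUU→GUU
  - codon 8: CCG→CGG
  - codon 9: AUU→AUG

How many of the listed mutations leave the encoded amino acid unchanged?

0

Codon 1: AUG (Met) → AUC (Ile) — missense.
Codon 2: UCA (Ser) → ACA (Thr) — missense.
Codon 3: ACG (Thr) → UCG (Ser) — missense.
Codon 5: GUG (Val) → GCG (Ala) — missense.
Codon 6: CUU (Leu) → GUU (Val) — missense.
Codon 8: CCG (Pro) → CGG (Arg) — missense.
Codon 9: AUU (Ile) → AUG (Met) — missense.
Synonymous: 0 of 7.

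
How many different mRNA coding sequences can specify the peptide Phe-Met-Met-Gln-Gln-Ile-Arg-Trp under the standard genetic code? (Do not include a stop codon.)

144

Phe: 2 codons.
Met: 1 codon.
Met: 1 codon.
Gln: 2 codons.
Gln: 2 codons.
Ile: 3 codons.
Arg: 6 codons.
Trp: 1 codon.
2 × 1 × 1 × 2 × 2 × 3 × 6 × 1 = 144.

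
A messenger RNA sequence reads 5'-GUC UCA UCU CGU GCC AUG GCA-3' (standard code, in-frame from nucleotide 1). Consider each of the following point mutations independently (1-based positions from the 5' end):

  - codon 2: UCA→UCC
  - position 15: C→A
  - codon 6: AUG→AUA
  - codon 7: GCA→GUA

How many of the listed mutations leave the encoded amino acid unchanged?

2

Codon 2: UCA (Ser) → UCC (Ser) — synonymous.
Codon 5: GCC (Ala) → GCA (Ala) — synonymous.
Codon 6: AUG (Met) → AUA (Ile) — missense.
Codon 7: GCA (Ala) → GUA (Val) — missense.
Synonymous: 2 of 4.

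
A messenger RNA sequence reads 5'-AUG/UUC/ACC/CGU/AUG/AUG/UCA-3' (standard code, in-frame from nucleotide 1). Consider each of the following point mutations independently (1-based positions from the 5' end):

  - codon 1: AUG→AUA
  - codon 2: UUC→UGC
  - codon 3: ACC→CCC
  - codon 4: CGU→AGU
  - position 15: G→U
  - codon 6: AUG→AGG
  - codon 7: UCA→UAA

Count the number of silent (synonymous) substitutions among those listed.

0

Codon 1: AUG (Met) → AUA (Ile) — missense.
Codon 2: UUC (Phe) → UGC (Cys) — missense.
Codon 3: ACC (Thr) → CCC (Pro) — missense.
Codon 4: CGU (Arg) → AGU (Ser) — missense.
Codon 5: AUG (Met) → AUU (Ile) — missense.
Codon 6: AUG (Met) → AGG (Arg) — missense.
Codon 7: UCA (Ser) → UAA (Stop) — nonsense.
Synonymous: 0 of 7.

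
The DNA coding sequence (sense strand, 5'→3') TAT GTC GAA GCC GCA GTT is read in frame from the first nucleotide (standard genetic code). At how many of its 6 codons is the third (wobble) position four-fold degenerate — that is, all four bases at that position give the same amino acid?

Codon 1 TAT (Tyr): third position 2-fold.
Codon 2 GTC (Val): third position 4-fold.
Codon 3 GAA (Glu): third position 2-fold.
Codon 4 GCC (Ala): third position 4-fold.
Codon 5 GCA (Ala): third position 4-fold.
Codon 6 GTT (Val): third position 4-fold.
Four-fold degenerate third positions: 4.

4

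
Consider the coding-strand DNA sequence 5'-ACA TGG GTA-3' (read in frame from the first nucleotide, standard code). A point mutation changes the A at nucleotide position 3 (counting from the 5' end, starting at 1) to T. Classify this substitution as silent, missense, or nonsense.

Position 3 falls in codon 1: ACA → Thr.
After the substitution the codon is ACT → Thr.
Both encode Thr, so the change is synonymous.

silent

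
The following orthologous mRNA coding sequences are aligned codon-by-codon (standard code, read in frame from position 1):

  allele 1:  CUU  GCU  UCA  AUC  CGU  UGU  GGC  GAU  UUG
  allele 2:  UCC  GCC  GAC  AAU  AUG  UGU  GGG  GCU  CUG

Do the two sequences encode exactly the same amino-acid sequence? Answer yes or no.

Codon 1: CUU Leu / UCC Ser — nonsynonymous.
Codon 2: GCU Ala / GCC Ala — synonymous.
Codon 3: UCA Ser / GAC Asp — nonsynonymous.
Codon 4: AUC Ile / AAU Asn — nonsynonymous.
Codon 5: CGU Arg / AUG Met — nonsynonymous.
Codon 6: UGU Cys / UGU Cys — identical.
Codon 7: GGC Gly / GGG Gly — synonymous.
Codon 8: GAU Asp / GCU Ala — nonsynonymous.
Codon 9: UUG Leu / CUG Leu — synonymous.
Nonsynonymous differences: 5 → different protein.

no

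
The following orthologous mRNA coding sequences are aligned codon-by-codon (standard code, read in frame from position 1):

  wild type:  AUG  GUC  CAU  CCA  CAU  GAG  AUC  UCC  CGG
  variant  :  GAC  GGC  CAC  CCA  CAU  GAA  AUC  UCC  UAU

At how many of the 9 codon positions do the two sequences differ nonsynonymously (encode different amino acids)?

3

Codon 1: AUG Met / GAC Asp — nonsynonymous.
Codon 2: GUC Val / GGC Gly — nonsynonymous.
Codon 3: CAU His / CAC His — synonymous.
Codon 4: CCA Pro / CCA Pro — identical.
Codon 5: CAU His / CAU His — identical.
Codon 6: GAG Glu / GAA Glu — synonymous.
Codon 7: AUC Ile / AUC Ile — identical.
Codon 8: UCC Ser / UCC Ser — identical.
Codon 9: CGG Arg / UAU Tyr — nonsynonymous.
Nonsynonymous differences: 3.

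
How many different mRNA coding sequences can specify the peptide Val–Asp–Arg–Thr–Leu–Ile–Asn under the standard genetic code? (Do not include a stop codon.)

6912

Val: 4 codons.
Asp: 2 codons.
Arg: 6 codons.
Thr: 4 codons.
Leu: 6 codons.
Ile: 3 codons.
Asn: 2 codons.
4 × 2 × 6 × 4 × 6 × 3 × 2 = 6912.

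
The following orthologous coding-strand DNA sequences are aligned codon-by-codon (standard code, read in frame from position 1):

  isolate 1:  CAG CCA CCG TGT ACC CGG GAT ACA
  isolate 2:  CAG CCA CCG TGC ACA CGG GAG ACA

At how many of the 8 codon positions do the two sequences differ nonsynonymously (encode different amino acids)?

Codon 1: CAG Gln / CAG Gln — identical.
Codon 2: CCA Pro / CCA Pro — identical.
Codon 3: CCG Pro / CCG Pro — identical.
Codon 4: TGT Cys / TGC Cys — synonymous.
Codon 5: ACC Thr / ACA Thr — synonymous.
Codon 6: CGG Arg / CGG Arg — identical.
Codon 7: GAT Asp / GAG Glu — nonsynonymous.
Codon 8: ACA Thr / ACA Thr — identical.
Nonsynonymous differences: 1.

1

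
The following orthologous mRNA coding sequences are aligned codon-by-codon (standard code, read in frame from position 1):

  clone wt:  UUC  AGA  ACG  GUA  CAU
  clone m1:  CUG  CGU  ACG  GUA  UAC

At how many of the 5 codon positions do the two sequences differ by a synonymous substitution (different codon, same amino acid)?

1

Codon 1: UUC Phe / CUG Leu — nonsynonymous.
Codon 2: AGA Arg / CGU Arg — synonymous.
Codon 3: ACG Thr / ACG Thr — identical.
Codon 4: GUA Val / GUA Val — identical.
Codon 5: CAU His / UAC Tyr — nonsynonymous.
Synonymous differences: 1.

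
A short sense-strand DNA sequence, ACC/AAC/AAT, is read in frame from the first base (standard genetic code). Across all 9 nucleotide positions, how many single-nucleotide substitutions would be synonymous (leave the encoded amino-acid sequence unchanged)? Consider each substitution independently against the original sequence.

5

Codon 1 (ACC, Thr): 3 synonymous substitutions.
Codon 2 (AAC, Asn): 1 synonymous substitution.
Codon 3 (AAT, Asn): 1 synonymous substitution.
Total: 3 + 1 + 1 = 5.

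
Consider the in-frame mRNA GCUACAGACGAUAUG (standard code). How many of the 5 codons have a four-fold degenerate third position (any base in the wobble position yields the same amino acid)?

Codon 1 GCU (Ala): third position 4-fold.
Codon 2 ACA (Thr): third position 4-fold.
Codon 3 GAC (Asp): third position 2-fold.
Codon 4 GAU (Asp): third position 2-fold.
Codon 5 AUG (Met): third position 1-fold.
Four-fold degenerate third positions: 2.

2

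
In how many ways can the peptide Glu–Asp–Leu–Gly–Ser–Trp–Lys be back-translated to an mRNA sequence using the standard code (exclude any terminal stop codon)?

Glu: 2 codons.
Asp: 2 codons.
Leu: 6 codons.
Gly: 4 codons.
Ser: 6 codons.
Trp: 1 codon.
Lys: 2 codons.
2 × 2 × 6 × 4 × 6 × 1 × 2 = 1152.

1152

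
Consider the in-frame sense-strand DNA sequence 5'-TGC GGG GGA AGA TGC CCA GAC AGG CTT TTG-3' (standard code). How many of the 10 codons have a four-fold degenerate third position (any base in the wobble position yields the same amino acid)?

4

Codon 1 TGC (Cys): third position 2-fold.
Codon 2 GGG (Gly): third position 4-fold.
Codon 3 GGA (Gly): third position 4-fold.
Codon 4 AGA (Arg): third position 2-fold.
Codon 5 TGC (Cys): third position 2-fold.
Codon 6 CCA (Pro): third position 4-fold.
Codon 7 GAC (Asp): third position 2-fold.
Codon 8 AGG (Arg): third position 2-fold.
Codon 9 CTT (Leu): third position 4-fold.
Codon 10 TTG (Leu): third position 2-fold.
Four-fold degenerate third positions: 4.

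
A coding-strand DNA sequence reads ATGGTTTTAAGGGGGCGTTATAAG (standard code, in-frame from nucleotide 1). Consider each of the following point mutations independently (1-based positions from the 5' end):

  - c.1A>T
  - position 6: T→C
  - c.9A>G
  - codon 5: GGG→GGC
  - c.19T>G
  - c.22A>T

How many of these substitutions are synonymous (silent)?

3

Codon 1: ATG (Met) → TTG (Leu) — missense.
Codon 2: GTT (Val) → GTC (Val) — synonymous.
Codon 3: TTA (Leu) → TTG (Leu) — synonymous.
Codon 5: GGG (Gly) → GGC (Gly) — synonymous.
Codon 7: TAT (Tyr) → GAT (Asp) — missense.
Codon 8: AAG (Lys) → TAG (Stop) — nonsense.
Synonymous: 3 of 6.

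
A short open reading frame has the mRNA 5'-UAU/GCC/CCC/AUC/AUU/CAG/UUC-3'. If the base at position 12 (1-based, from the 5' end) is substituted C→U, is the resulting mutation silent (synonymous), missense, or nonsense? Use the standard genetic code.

Position 12 falls in codon 4: AUC → Ile.
After the substitution the codon is AUU → Ile.
Both encode Ile, so the change is synonymous.

silent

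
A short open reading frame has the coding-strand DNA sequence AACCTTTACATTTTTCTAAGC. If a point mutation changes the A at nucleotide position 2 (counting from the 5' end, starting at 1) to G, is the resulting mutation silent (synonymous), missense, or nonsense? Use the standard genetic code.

Position 2 falls in codon 1: AAC → Asn.
After the substitution the codon is AGC → Ser.
Asn ≠ Ser, so this is a missense mutation.

missense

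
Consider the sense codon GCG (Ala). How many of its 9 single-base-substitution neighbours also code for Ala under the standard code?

Position 1: none → 0 synonymous.
Position 2: none → 0 synonymous.
Position 3: GCT, GCC, GCA → 3 synonymous.
Total: 0 + 0 + 3 = 3.

3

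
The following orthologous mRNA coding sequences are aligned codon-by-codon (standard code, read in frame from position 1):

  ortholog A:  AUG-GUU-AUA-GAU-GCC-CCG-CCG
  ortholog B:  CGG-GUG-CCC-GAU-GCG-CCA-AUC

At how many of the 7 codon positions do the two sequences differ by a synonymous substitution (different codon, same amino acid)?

Codon 1: AUG Met / CGG Arg — nonsynonymous.
Codon 2: GUU Val / GUG Val — synonymous.
Codon 3: AUA Ile / CCC Pro — nonsynonymous.
Codon 4: GAU Asp / GAU Asp — identical.
Codon 5: GCC Ala / GCG Ala — synonymous.
Codon 6: CCG Pro / CCA Pro — synonymous.
Codon 7: CCG Pro / AUC Ile — nonsynonymous.
Synonymous differences: 3.

3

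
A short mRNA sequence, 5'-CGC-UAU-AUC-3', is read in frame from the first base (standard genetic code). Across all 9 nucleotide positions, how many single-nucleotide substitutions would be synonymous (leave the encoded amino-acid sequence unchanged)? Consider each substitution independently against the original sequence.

Codon 1 (CGC, Arg): 3 synonymous substitutions.
Codon 2 (UAU, Tyr): 1 synonymous substitution.
Codon 3 (AUC, Ile): 2 synonymous substitutions.
Total: 3 + 1 + 2 = 6.

6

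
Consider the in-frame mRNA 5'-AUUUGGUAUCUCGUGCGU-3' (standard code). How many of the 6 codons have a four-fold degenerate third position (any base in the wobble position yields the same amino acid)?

3

Codon 1 AUU (Ile): third position 3-fold.
Codon 2 UGG (Trp): third position 1-fold.
Codon 3 UAU (Tyr): third position 2-fold.
Codon 4 CUC (Leu): third position 4-fold.
Codon 5 GUG (Val): third position 4-fold.
Codon 6 CGU (Arg): third position 4-fold.
Four-fold degenerate third positions: 3.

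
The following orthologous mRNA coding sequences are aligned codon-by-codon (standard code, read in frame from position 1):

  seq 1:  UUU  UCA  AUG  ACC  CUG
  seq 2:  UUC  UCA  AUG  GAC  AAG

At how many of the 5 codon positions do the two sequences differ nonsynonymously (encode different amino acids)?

2

Codon 1: UUU Phe / UUC Phe — synonymous.
Codon 2: UCA Ser / UCA Ser — identical.
Codon 3: AUG Met / AUG Met — identical.
Codon 4: ACC Thr / GAC Asp — nonsynonymous.
Codon 5: CUG Leu / AAG Lys — nonsynonymous.
Nonsynonymous differences: 2.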